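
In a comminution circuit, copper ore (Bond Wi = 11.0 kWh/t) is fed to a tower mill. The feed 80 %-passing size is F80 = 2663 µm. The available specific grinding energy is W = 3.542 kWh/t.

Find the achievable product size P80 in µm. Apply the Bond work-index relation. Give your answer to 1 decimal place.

P80 = 375.9 µm

Bond: W = 10·Wi·(1/√P80 − 1/√F80)
P80^(−½) = W/(10 Wi) + F80^(−½)
  = 3.5420/(10·11.0) + 1/√2663 = 0.032200 + 0.019378 = 0.051578
P80 = (1/0.051578)² = 19.3880² = 375.90 µm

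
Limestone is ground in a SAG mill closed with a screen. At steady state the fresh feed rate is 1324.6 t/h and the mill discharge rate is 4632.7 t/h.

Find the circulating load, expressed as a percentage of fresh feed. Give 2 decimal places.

Mill node: discharge = fresh + recycle.
R = M − F = 4632.7 − 1324.6 = 3308.1 t/h
CL = 100·R/F = 100·3308.1/1324.6 = 249.74 %

CL = 249.74 %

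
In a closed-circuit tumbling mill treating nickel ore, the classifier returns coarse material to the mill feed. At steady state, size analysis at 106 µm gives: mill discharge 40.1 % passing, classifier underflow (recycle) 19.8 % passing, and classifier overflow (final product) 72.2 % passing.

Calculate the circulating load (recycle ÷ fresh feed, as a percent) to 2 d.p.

CL = 158.13 %

Let r = R/F. Size balance at 106 µm:
Fd + Rd = Ru + Fo ⇒ R/F = (o−d)/(d−u)
r = (72.2 − 40.1)/(40.1 − 19.8) = 32.1/20.3 = 1.5813
CL = 100·r = 158.13 %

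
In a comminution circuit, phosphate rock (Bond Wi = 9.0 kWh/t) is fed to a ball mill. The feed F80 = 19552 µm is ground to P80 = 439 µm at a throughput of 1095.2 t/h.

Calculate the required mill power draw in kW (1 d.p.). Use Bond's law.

P = 3999.5 kW

W_Bond = 10·Wi·(1/√P₈₀ − 1/√F₈₀)
W = 10·9.0·(1/√439 − 1/√19552) = 10·9.0·(0.040576) = 3.6518 kWh/t
P_mill = W·ṁ = 3.6518·1095.2 = 3999.5 kW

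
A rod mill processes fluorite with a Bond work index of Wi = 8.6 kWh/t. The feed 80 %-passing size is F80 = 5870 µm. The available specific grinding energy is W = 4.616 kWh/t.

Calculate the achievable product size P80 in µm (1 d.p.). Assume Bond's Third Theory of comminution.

P80 = 224.6 µm

W = 10 Wi (P80^-0.5 − F80^-0.5)
⇒ 1/√P80 = W/(10 Wi) + 1/√F80
  = 4.6160/(10·8.6) + 1/√5870 = 0.053674 + 0.013052 = 0.066727
P80 = (1/0.066727)² = 14.9865² = 224.60 µm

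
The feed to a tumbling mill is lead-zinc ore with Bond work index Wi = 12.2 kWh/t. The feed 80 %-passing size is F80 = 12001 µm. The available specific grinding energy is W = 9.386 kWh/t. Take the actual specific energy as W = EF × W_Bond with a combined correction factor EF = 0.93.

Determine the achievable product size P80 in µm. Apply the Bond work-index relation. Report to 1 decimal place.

P80 = 118.5 µm

Bond:  W = 10 Wi (1/√P − 1/√F)
W_Bond = W / EF = 9.386 / 0.93 = 10.0925 kWh/t
⇒ 1/√P80 = W_Bond/(10·Wi) + 1/√F80
  = 10.0925/(10·12.2) + 1/√12001 = 0.082725 + 0.009128 = 0.091854
P80 = (1/0.091854)² = 10.8869² = 118.52 µm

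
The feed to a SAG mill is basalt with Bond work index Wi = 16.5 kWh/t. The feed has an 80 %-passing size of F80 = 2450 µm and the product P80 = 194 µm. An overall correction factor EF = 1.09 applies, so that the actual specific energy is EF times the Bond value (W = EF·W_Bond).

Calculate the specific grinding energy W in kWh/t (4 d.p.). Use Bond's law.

W = 10 Wi / √P80 − 10 Wi / √F80
1/√194 = 0.071796;  1/√2450 = 0.020203
W = 10·16.5·(0.071796 − 0.020203) = 8.5128 kWh/t
Apply correction: 8.5128 × 1.09 = 9.2790 kWh/t

W = 9.2790 kWh/t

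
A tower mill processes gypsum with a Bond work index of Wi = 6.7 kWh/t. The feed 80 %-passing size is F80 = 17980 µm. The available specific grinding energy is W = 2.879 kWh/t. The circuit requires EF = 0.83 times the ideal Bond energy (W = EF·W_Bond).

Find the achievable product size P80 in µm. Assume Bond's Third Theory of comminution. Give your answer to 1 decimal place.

P80 = 285.1 µm

W = 10 Wi / √P80 − 10 Wi / √F80
W_Bond = W / EF = 2.879 / 0.83 = 3.4687 kWh/t
P80^(−½) = W_Bond/(10 Wi) + F80^(−½)
  = 3.4687/(10·6.7) + 1/√17980 = 0.051771 + 0.007458 = 0.059229
P80 = (1/0.059229)² = 16.8836² = 285.06 µm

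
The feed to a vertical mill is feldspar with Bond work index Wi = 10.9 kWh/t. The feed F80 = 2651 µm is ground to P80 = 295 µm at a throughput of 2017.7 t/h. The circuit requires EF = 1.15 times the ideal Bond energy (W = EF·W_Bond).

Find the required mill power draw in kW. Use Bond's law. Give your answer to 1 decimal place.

W = 10 Wi (P80^-0.5 − F80^-0.5)
W = 10·10.9·(1/√295 − 1/√2651) = 10·10.9·(0.038800) = 4.2292 kWh/t
Apply correction: 4.2292 × 1.15 = 4.8636 kWh/t
Power = W × throughput = 4.8636 kWh/t × 2017.7 t/h = 9813.3 kW

P = 9813.3 kW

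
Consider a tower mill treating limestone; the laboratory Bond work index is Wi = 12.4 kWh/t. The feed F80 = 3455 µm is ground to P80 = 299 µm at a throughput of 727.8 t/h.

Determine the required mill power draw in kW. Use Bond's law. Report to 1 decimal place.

W = 10 Wi (1/√P80 − 1/√F80)  [Bond]
W = 10·12.4·(1/√299 − 1/√3455) = 10·12.4·(0.040819) = 5.0615 kWh/t
P = W·T = 5.0615·727.8 = 3683.8 kW

P = 3683.8 kW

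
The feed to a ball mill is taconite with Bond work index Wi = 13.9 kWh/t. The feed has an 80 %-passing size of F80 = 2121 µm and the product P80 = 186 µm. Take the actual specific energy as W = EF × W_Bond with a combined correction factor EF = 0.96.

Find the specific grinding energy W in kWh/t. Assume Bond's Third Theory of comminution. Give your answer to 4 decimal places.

W = 10·Wi·[P80^(−½) − F80^(−½)]
1/√186 = 0.073324;  1/√2121 = 0.021713
W = 10·13.9·(0.073324 − 0.021713) = 7.1738 kWh/t
With EF = 0.96: W = 7.1738·0.96 = 6.8868 kWh/t

W = 6.8868 kWh/t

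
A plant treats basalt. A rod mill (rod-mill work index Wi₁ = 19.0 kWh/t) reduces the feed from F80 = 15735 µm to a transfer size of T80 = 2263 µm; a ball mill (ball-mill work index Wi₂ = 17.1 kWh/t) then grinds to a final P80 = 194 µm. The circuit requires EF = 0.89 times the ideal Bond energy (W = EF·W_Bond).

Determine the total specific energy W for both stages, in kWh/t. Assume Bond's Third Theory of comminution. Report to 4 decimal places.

W = 9.9340 kWh/t

Bond:  W = 10 Wi (1/√P − 1/√F)
Stage 1 (15735→2263 µm, Wi₁=19.0): W₁ = 10·19.0·(0.021021 − 0.007972) = 2.4794 kWh/t
Stage 2 (2263→194 µm, Wi₂=17.1): W₂ = 10·17.1·(0.071796 − 0.021021) = 8.6825 kWh/t
W = W₁ + W₂ = 2.4794 + 8.6825 = 11.1618 kWh/t
W_actual = 0.89 × 11.1618 = 9.9340 kWh/t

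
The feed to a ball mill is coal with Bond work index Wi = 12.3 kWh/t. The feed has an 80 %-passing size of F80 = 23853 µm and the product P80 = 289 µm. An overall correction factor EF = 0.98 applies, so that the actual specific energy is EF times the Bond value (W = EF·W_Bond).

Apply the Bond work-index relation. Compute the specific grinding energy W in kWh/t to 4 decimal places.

Bond: W = 10·Wi·(1/√P80 − 1/√F80)
1/√289 = 0.058824;  1/√23853 = 0.006475
W = 10·12.3·(0.058824 − 0.006475) = 6.4389 kWh/t
Corrected W = EF·W_Bond = 0.98·6.4389 = 6.3101 kWh/t

W = 6.3101 kWh/t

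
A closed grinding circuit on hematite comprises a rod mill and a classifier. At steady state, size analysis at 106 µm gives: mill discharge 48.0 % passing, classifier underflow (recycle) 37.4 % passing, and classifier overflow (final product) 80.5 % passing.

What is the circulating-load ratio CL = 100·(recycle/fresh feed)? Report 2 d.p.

CL = 306.60 %

Let r = R/F. Size balance at 106 µm:
d + r·d = r·u + o → r(d−u) = o−d
r = (80.5 − 48.0)/(48.0 − 37.4) = 32.5/10.6 = 3.0660
CL = 100·r = 306.60 %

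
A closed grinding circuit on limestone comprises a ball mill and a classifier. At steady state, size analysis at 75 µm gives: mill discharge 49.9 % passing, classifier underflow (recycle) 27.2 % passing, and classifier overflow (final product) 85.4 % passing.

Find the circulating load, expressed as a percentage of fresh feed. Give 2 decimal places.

Mass balance on the −75 µm fraction:
Fd + Rd = Ru + Fo ⇒ R/F = (o−d)/(d−u)
r = (85.4 − 49.9)/(49.9 − 27.2) = 35.5/22.7 = 1.5639
CL = 100·r = 156.39 %

CL = 156.39 %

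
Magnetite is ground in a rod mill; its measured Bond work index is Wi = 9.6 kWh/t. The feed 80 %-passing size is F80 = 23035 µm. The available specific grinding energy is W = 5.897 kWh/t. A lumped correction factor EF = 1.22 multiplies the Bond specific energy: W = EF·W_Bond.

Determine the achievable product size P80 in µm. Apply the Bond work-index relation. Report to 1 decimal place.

P80 = 308.4 µm

W = 10·Wi·(P80^(-½) − F80^(-½))
W_Bond = W / EF = 5.897 / 1.22 = 4.8336 kWh/t
1/√P80 = 1/√F80 + W_Bond/(10·Wi)
  = 4.8336/(10·9.6) + 1/√23035 = 0.050350 + 0.006589 = 0.056939
P80 = (1/0.056939)² = 17.5627² = 308.45 µm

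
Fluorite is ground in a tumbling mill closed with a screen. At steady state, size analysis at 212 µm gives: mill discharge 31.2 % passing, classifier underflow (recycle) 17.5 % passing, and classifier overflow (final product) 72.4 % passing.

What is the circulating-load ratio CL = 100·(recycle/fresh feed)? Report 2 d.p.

Classifier node, passing 212 µm:
d + r·d = r·u + o → r(d−u) = o−d
r = (72.4 − 31.2)/(31.2 − 17.5) = 41.2/13.7 = 3.0073
CL = 100·r = 300.73 %

CL = 300.73 %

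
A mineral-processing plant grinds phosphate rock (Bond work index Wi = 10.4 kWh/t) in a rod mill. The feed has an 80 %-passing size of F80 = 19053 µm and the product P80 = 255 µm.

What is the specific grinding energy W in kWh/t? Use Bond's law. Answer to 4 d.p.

Bond: W = 10·Wi·(1/√P80 − 1/√F80)
1/√255 = 0.062622;  1/√19053 = 0.007245
W = 10·10.4·(0.062622 − 0.007245) = 5.7593 kWh/t

W = 5.7593 kWh/t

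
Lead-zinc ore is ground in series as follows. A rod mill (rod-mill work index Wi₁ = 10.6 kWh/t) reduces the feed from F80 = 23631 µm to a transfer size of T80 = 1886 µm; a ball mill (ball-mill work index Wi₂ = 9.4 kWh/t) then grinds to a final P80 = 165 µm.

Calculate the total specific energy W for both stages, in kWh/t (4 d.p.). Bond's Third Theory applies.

W = 10·Wi·(P80^(-½) − F80^(-½))
Stage 1 (23631→1886 µm, Wi₁=10.6): W₁ = 10·10.6·(0.023027 − 0.006505) = 1.7513 kWh/t
Stage 2 (1886→165 µm, Wi₂=9.4): W₂ = 10·9.4·(0.077850 − 0.023027) = 5.1534 kWh/t
W = W₁ + W₂ = 1.7513 + 5.1534 = 6.9047 kWh/t

W = 6.9047 kWh/t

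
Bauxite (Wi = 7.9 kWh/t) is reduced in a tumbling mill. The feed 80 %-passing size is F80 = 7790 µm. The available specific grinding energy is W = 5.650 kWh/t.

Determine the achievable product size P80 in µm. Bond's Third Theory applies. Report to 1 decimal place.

P80 = 145.7 µm

W = 10·Wi·(P80^(-½) − F80^(-½))
P80^-0.5 = F80^-0.5 + W/(10 Wi)
  = 5.6500/(10·7.9) + 1/√7790 = 0.071519 + 0.011330 = 0.082849
P80 = (1/0.082849)² = 12.0701² = 145.69 µm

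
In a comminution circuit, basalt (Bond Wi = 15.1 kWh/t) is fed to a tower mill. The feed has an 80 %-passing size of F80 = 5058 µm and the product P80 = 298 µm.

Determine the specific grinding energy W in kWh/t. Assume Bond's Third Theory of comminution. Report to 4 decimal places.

W = 10·Wi·[P80^(−½) − F80^(−½)]
1/√298 = 0.057928;  1/√5058 = 0.014061
W = 10·15.1·(0.057928 − 0.014061) = 6.6240 kWh/t

W = 6.6240 kWh/t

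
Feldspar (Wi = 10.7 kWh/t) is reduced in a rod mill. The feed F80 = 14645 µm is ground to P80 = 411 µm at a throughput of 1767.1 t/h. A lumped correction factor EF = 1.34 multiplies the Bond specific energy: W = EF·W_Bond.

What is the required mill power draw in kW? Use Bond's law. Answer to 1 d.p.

P = 10404.0 kW

W_Bond = 10·Wi·(1/√P₈₀ − 1/√F₈₀)
W = 10·10.7·(1/√411 − 1/√14645) = 10·10.7·(0.041063) = 4.3937 kWh/t
With EF = 1.34: W = 4.3937·1.34 = 5.8876 kWh/t
P_mill = W·ṁ = 5.8876·1767.1 = 10404.0 kW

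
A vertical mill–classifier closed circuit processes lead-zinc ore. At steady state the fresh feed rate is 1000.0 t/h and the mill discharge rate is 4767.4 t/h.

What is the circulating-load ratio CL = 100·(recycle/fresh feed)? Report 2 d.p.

CL = 376.74 %

M = F + R at steady state, so:
R = M − F = 4767.4 − 1000.0 = 3767.4 t/h
CL = 100·R/F = 100·3767.4/1000.0 = 376.74 %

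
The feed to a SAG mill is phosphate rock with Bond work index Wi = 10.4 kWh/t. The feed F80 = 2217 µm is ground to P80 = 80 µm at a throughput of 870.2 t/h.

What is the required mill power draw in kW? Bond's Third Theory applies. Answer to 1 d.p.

P = 8196.2 kW

W = 10·Wi·(P80^(-½) − F80^(-½))
W = 10·10.4·(1/√80 − 1/√2217) = 10·10.4·(0.090565) = 9.4188 kWh/t
Mill draw = 9.4188 × 870.2 = 8196.2 kW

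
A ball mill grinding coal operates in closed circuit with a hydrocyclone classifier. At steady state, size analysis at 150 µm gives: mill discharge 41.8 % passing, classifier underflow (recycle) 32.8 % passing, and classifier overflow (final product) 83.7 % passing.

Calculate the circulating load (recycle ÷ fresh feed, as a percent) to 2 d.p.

CL = 465.56 %

Classifier node, passing 150 µm:
(1+r)d = ru + o → r = (o−d)/(d−u)
r = (83.7 − 41.8)/(41.8 − 32.8) = 41.9/9.0 = 4.6556
CL = 100·r = 465.56 %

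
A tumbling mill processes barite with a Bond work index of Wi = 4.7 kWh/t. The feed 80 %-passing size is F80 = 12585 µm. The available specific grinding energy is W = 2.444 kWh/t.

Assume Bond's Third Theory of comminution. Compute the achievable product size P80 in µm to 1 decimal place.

P80 = 269.5 µm

W_Bond = 10·Wi·(1/√P₈₀ − 1/√F₈₀)
1/√P80 = 1/√F80 + W/(10·Wi)
  = 2.4440/(10·4.7) + 1/√12585 = 0.052000 + 0.008914 = 0.060914
P80 = (1/0.060914)² = 16.4166² = 269.50 µm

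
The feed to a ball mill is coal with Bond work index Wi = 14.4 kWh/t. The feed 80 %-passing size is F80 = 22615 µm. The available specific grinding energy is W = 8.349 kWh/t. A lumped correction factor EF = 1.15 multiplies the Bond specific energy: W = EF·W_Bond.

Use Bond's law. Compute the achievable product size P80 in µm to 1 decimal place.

W = 10·Wi·(P80^(-½) − F80^(-½))
W_Bond = W / EF = 8.349 / 1.15 = 7.2600 kWh/t
⇒ 1/√P80 = W_Bond/(10 Wi) + 1/√F80
  = 7.2600/(10·14.4) + 1/√22615 = 0.050417 + 0.006650 = 0.057066
P80 = (1/0.057066)² = 17.5235² = 307.07 µm

P80 = 307.1 µm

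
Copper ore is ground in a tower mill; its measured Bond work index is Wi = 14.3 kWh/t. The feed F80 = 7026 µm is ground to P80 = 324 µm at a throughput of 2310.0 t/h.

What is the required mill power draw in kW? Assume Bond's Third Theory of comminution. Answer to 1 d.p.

P = 14410.8 kW

Bond:  W = 10 Wi (1/√P − 1/√F)
W = 10·14.3·(1/√324 − 1/√7026) = 10·14.3·(0.043625) = 6.2384 kWh/t
Mill draw = 6.2384 × 2310.0 = 14410.8 kW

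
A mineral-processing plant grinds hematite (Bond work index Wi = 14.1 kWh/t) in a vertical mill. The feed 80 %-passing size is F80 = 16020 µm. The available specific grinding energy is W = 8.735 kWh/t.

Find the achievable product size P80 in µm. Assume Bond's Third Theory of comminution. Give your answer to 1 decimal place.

P80 = 205.0 µm

W = 10·Wi·(P80^(-½) − F80^(-½))
1/√P80 = 1/√F80 + W/(10·Wi)
  = 8.7350/(10·14.1) + 1/√16020 = 0.061950 + 0.007901 = 0.069851
P80 = (1/0.069851)² = 14.3162² = 204.95 µm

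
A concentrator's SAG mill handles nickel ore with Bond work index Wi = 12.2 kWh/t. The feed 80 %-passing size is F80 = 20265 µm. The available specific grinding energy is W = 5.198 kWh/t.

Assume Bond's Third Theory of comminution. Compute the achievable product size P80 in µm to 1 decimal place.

P80 = 406.0 µm

W = 10·Wi·(P80^(-½) − F80^(-½))
⇒ 1/√P80 = W/(10·Wi) + 1/√F80
  = 5.1980/(10·12.2) + 1/√20265 = 0.042607 + 0.007025 = 0.049631
P80 = (1/0.049631)² = 20.1486² = 405.97 µm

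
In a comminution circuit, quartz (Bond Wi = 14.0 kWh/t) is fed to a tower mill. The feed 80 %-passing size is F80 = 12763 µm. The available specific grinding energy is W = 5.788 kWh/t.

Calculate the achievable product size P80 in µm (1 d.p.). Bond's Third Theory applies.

W_Bond = 10·Wi·(1/√P₈₀ − 1/√F₈₀)
⇒ 1/√P80 = W/(10 Wi) + 1/√F80
  = 5.7880/(10·14.0) + 1/√12763 = 0.041343 + 0.008852 = 0.050194
P80 = (1/0.050194)² = 19.9225² = 396.91 µm

P80 = 396.9 µm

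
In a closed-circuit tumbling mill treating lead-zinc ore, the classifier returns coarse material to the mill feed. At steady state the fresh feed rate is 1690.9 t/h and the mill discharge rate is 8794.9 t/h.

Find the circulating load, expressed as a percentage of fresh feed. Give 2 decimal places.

CL = 420.13 %

Discharge = new feed + return, hence
R = M − F = 8794.9 − 1690.9 = 7104.0 t/h
CL = 100·R/F = 100·7104.0/1690.9 = 420.13 %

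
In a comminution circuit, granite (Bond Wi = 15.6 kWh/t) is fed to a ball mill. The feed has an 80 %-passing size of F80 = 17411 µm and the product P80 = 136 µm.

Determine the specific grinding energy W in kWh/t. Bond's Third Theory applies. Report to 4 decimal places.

W = 10 Wi / √P80 − 10 Wi / √F80
1/√136 = 0.085749;  1/√17411 = 0.007579
W = 10·15.6·(0.085749 − 0.007579) = 12.1946 kWh/t

W = 12.1946 kWh/t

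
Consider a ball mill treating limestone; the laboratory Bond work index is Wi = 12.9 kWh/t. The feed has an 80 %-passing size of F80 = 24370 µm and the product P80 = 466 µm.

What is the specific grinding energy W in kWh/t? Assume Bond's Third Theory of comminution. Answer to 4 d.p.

Bond:  W = 10 Wi (1/√P − 1/√F)
1/√466 = 0.046324;  1/√24370 = 0.006406
W = 10·12.9·(0.046324 − 0.006406) = 5.1495 kWh/t

W = 5.1495 kWh/t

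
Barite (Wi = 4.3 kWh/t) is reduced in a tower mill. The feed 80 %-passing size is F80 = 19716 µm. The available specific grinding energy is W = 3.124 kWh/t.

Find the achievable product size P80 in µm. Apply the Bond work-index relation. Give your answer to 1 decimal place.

P80 = 157.1 µm

W = 10·Wi·[P80^(−½) − F80^(−½)]
⇒ 1/√P80 = W/(10 Wi) + 1/√F80
  = 3.1240/(10·4.3) + 1/√19716 = 0.072651 + 0.007122 = 0.079773
P80 = (1/0.079773)² = 12.5356² = 157.14 µm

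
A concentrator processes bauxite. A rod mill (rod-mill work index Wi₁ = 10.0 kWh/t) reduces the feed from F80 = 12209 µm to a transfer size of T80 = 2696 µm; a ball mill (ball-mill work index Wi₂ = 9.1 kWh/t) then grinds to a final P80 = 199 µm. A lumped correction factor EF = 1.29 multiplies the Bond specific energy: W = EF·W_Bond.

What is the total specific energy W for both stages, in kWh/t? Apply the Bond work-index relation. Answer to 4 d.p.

W = 10 Wi / √P80 − 10 Wi / √F80
Stage 1 (12209→2696 µm, Wi₁=10.0): W₁ = 10·10.0·(0.019259 − 0.009050) = 1.0209 kWh/t
Stage 2 (2696→199 µm, Wi₂=9.1): W₂ = 10·9.1·(0.070888 − 0.019259) = 4.6982 kWh/t
W = W₁ + W₂ = 1.0209 + 4.6982 = 5.7191 kWh/t
With EF = 1.29: W = 5.7191·1.29 = 7.3777 kWh/t

W = 7.3777 kWh/t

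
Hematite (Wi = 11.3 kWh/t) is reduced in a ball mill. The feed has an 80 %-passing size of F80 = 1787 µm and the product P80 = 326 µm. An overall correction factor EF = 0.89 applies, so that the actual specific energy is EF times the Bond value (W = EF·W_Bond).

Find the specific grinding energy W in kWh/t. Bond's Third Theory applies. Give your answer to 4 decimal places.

W = 3.1910 kWh/t

W_Bond = 10·Wi·(1/√P₈₀ − 1/√F₈₀)
1/√326 = 0.055385;  1/√1787 = 0.023656
W = 10·11.3·(0.055385 − 0.023656) = 3.5854 kWh/t
Corrected W = EF·W_Bond = 0.89·3.5854 = 3.1910 kWh/t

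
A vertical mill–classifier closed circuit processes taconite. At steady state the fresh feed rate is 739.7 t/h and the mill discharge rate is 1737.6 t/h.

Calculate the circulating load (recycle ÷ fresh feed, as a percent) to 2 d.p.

CL = 134.91 %

Discharge = new feed + return, hence
R = M − F = 1737.6 − 739.7 = 997.9 t/h
CL = 100·R/F = 100·997.9/739.7 = 134.91 %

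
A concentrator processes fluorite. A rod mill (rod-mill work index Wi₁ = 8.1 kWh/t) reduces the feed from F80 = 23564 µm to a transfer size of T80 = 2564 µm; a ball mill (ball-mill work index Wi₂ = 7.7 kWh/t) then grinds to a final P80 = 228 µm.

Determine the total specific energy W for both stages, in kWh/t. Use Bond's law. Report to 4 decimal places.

W = 4.6508 kWh/t

W = 10 Wi (P80^-0.5 − F80^-0.5)
Stage 1 (23564→2564 µm, Wi₁=8.1): W₁ = 10·8.1·(0.019749 − 0.006514) = 1.0720 kWh/t
Stage 2 (2564→228 µm, Wi₂=7.7): W₂ = 10·7.7·(0.066227 − 0.019749) = 3.5788 kWh/t
W = W₁ + W₂ = 1.0720 + 3.5788 = 4.6508 kWh/t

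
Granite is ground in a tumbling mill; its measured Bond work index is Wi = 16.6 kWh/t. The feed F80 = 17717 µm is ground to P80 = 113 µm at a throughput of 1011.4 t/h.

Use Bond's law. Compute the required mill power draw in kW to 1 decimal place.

W = 10 Wi (1/√P80 − 1/√F80)  [Bond]
W = 10·16.6·(1/√113 − 1/√17717) = 10·16.6·(0.086559) = 14.3688 kWh/t
P_mill = W·ṁ = 14.3688·1011.4 = 14532.6 kW

P = 14532.6 kW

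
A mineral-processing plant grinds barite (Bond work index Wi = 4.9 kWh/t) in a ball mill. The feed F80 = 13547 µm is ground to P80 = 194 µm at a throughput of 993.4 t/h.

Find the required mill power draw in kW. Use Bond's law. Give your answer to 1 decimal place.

W = 10 Wi (1/√P80 − 1/√F80)  [Bond]
W = 10·4.9·(1/√194 − 1/√13547) = 10·4.9·(0.063204) = 3.0970 kWh/t
P = W·T = 3.0970·993.4 = 3076.6 kW

P = 3076.6 kW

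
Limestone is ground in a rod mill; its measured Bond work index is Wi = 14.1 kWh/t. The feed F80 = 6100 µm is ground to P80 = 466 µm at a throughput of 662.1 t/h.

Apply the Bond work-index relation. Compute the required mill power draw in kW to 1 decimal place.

P = 3129.3 kW

W = 10 Wi (1/√P80 − 1/√F80)  [Bond]
W = 10·14.1·(1/√466 − 1/√6100) = 10·14.1·(0.033520) = 4.7264 kWh/t
P = W·T = 4.7264·662.1 = 3129.3 kW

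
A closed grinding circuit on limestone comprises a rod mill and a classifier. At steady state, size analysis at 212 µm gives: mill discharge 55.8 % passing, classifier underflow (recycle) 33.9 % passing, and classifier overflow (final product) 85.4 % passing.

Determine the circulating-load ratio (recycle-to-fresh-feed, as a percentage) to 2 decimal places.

Two-product formula at 212 µm:
(1+r)d = ru + o → r = (o−d)/(d−u)
r = (85.4 − 55.8)/(55.8 − 33.9) = 29.6/21.9 = 1.3516
CL = 100·r = 135.16 %

CL = 135.16 %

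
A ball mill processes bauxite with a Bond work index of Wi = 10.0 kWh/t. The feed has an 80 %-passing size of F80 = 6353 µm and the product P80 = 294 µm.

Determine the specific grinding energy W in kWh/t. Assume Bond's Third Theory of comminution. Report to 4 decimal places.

W = 10 Wi (1/√P80 − 1/√F80)  [Bond]
1/√294 = 0.058321;  1/√6353 = 0.012546
W = 10·10.0·(0.058321 − 0.012546) = 4.5775 kWh/t

W = 4.5775 kWh/t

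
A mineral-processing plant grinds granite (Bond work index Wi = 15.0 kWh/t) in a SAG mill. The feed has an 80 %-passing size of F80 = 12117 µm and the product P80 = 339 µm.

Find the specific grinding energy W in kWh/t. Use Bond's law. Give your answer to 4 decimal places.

W = 6.7842 kWh/t

W = 10 Wi / √P80 − 10 Wi / √F80
1/√339 = 0.054313;  1/√12117 = 0.009085
W = 10·15.0·(0.054313 − 0.009085) = 6.7842 kWh/t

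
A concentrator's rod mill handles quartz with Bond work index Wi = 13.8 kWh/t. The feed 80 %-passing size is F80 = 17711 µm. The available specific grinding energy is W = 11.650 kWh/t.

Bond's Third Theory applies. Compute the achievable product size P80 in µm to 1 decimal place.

W_Bond = 10·Wi·(1/√P₈₀ − 1/√F₈₀)
⇒ 1/√P80 = W/(10·Wi) + 1/√F80
  = 11.6500/(10·13.8) + 1/√17711 = 0.084420 + 0.007514 = 0.091934
P80 = (1/0.091934)² = 10.8773² = 118.32 µm

P80 = 118.3 µm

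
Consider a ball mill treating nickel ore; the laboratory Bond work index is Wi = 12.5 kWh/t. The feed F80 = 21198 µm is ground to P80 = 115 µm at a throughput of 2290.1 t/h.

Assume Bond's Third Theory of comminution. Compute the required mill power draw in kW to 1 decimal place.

P = 24728.0 kW

W = 10·Wi·[P80^(−½) − F80^(−½)]
W = 10·12.5·(1/√115 − 1/√21198) = 10·12.5·(0.086382) = 10.7978 kWh/t
Power = W × throughput = 10.7978 kWh/t × 2290.1 t/h = 24728.0 kW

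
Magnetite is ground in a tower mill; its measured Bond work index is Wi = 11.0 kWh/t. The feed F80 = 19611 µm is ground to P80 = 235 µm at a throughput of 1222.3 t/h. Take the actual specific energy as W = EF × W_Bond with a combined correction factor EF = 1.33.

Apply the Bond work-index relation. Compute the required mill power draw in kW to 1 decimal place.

P = 10388.1 kW

W_Bond = 10·Wi·(1/√P₈₀ − 1/√F₈₀)
W = 10·11.0·(1/√235 − 1/√19611) = 10·11.0·(0.058092) = 6.3901 kWh/t
Apply correction: 6.3901 × 1.33 = 8.4989 kWh/t
Mill draw = 8.4989 × 1222.3 = 10388.1 kW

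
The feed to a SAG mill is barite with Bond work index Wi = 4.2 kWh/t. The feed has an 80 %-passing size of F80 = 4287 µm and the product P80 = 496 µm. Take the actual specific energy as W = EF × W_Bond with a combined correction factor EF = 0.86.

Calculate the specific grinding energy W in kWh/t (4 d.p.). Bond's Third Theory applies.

W = 1.0702 kWh/t

W = 10·Wi·[P80^(−½) − F80^(−½)]
1/√496 = 0.044901;  1/√4287 = 0.015273
W = 10·4.2·(0.044901 − 0.015273) = 1.2444 kWh/t
W_actual = 0.86 × 1.2444 = 1.0702 kWh/t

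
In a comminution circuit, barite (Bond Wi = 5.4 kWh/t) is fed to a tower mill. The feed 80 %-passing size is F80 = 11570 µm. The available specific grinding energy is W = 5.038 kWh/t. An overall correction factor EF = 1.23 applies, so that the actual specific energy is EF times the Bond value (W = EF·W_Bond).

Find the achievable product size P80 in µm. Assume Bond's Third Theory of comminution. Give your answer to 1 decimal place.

Bond: W = 10·Wi·(1/√P80 − 1/√F80)
W_Bond = W / EF = 5.038 / 1.23 = 4.0959 kWh/t
⇒ 1/√P80 = W_Bond/(10·Wi) + 1/√F80
  = 4.0959/(10·5.4) + 1/√11570 = 0.075851 + 0.009297 = 0.085147
P80 = (1/0.085147)² = 11.7443² = 137.93 µm

P80 = 137.9 µm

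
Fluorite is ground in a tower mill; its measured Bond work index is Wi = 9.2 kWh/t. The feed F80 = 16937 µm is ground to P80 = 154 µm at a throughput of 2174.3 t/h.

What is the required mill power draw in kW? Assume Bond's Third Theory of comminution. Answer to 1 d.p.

P = 14582.3 kW

W_Bond = 10·Wi·(1/√P₈₀ − 1/√F₈₀)
W = 10·9.2·(1/√154 − 1/√16937) = 10·9.2·(0.072898) = 6.7067 kWh/t
Mill draw = 6.7067 × 2174.3 = 14582.3 kW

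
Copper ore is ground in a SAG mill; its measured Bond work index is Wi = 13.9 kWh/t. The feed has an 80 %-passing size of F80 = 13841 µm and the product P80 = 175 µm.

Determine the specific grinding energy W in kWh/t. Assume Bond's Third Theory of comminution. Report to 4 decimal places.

W = 9.3259 kWh/t

W = 10 Wi (P80^-0.5 − F80^-0.5)
1/√175 = 0.075593;  1/√13841 = 0.008500
W = 10·13.9·(0.075593 − 0.008500) = 9.3259 kWh/t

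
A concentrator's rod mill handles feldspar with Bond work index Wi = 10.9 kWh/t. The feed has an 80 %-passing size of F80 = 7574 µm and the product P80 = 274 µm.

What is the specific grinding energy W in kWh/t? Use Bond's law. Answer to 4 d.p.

Bond: W = 10·Wi·(1/√P80 − 1/√F80)
1/√274 = 0.060412;  1/√7574 = 0.011490
W = 10·10.9·(0.060412 − 0.011490) = 5.3325 kWh/t

W = 5.3325 kWh/t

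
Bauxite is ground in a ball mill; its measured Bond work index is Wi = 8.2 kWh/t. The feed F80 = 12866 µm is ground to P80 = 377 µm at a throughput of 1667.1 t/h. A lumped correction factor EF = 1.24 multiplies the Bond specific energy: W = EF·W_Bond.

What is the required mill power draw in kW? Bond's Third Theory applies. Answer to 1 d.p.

P = 7235.8 kW

Bond:  W = 10 Wi (1/√P − 1/√F)
W = 10·8.2·(1/√377 − 1/√12866) = 10·8.2·(0.042686) = 3.5003 kWh/t
Corrected W = EF·W_Bond = 1.24·3.5003 = 4.3404 kWh/t
P_mill = W·ṁ = 4.3404·1667.1 = 7235.8 kW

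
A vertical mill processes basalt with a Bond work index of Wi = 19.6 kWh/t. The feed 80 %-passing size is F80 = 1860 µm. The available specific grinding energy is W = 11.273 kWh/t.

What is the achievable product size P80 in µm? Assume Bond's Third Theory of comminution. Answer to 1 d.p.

W = 10 Wi (1/√P80 − 1/√F80)  [Bond]
⇒ 1/√P80 = W/(10 Wi) + 1/√F80
  = 11.2730/(10·19.6) + 1/√1860 = 0.057515 + 0.023187 = 0.080702
P80 = (1/0.080702)² = 12.3912² = 153.54 µm

P80 = 153.5 µm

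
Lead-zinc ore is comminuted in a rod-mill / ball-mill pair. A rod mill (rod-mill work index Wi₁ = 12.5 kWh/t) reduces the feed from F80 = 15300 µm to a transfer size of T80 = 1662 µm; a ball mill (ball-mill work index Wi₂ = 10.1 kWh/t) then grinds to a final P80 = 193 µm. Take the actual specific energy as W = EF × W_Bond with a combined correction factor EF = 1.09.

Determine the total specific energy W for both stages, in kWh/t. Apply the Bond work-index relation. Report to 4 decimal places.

Bond: W = 10·Wi·(1/√P80 − 1/√F80)
Stage 1 (15300→1662 µm, Wi₁=12.5): W₁ = 10·12.5·(0.024529 − 0.008085) = 2.0556 kWh/t
Stage 2 (1662→193 µm, Wi₂=10.1): W₂ = 10·10.1·(0.071982 − 0.024529) = 4.7927 kWh/t
W = W₁ + W₂ = 2.0556 + 4.7927 = 6.8483 kWh/t
W_actual = 1.09 × 6.8483 = 7.4646 kWh/t

W = 7.4646 kWh/t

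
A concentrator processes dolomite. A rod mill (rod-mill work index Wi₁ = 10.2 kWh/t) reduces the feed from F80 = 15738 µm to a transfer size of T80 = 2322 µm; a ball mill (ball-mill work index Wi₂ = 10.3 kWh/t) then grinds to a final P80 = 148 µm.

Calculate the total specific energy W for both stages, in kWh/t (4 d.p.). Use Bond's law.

Bond: W = 10·Wi·(1/√P80 − 1/√F80)
Stage 1 (15738→2322 µm, Wi₁=10.2): W₁ = 10·10.2·(0.020752 − 0.007971) = 1.3037 kWh/t
Stage 2 (2322→148 µm, Wi₂=10.3): W₂ = 10·10.3·(0.082199 − 0.020752) = 6.3290 kWh/t
W = W₁ + W₂ = 1.3037 + 6.3290 = 7.6327 kWh/t

W = 7.6327 kWh/t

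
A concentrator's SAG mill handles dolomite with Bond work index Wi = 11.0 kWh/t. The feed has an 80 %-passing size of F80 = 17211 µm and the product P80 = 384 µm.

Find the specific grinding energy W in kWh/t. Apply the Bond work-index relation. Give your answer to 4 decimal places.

W_Bond = 10·Wi·(1/√P₈₀ − 1/√F₈₀)
1/√384 = 0.051031;  1/√17211 = 0.007622
W = 10·11.0·(0.051031 − 0.007622) = 4.7749 kWh/t

W = 4.7749 kWh/t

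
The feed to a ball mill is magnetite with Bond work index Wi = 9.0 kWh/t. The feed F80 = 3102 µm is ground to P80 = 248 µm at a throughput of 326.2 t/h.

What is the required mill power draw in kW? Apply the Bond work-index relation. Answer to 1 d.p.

P = 1337.1 kW

W = 10·Wi·[P80^(−½) − F80^(−½)]
W = 10·9.0·(1/√248 − 1/√3102) = 10·9.0·(0.045545) = 4.0991 kWh/t
Power = W × throughput = 4.0991 kWh/t × 326.2 t/h = 1337.1 kW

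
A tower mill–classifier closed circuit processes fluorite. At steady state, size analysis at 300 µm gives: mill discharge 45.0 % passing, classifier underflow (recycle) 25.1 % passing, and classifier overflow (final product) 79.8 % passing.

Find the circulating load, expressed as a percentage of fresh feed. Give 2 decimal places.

Let r = R/F. Size balance at 300 µm:
(1+r)d = ru + o → r = (o−d)/(d−u)
r = (79.8 − 45.0)/(45.0 − 25.1) = 34.8/19.9 = 1.7487
CL = 100·r = 174.87 %

CL = 174.87 %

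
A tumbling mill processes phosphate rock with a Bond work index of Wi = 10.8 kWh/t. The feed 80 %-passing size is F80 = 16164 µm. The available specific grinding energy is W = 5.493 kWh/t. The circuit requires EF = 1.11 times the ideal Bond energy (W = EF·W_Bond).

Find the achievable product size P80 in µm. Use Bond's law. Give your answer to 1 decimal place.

P80 = 347.0 µm

W = 10 Wi (P80^-0.5 − F80^-0.5)
W_Bond = W / EF = 5.493 / 1.11 = 4.9486 kWh/t
⇒ 1/√P80 = W_Bond/(10 Wi) + 1/√F80
  = 4.9486/(10·10.8) + 1/√16164 = 0.045821 + 0.007865 = 0.053686
P80 = (1/0.053686)² = 18.6267² = 346.95 µm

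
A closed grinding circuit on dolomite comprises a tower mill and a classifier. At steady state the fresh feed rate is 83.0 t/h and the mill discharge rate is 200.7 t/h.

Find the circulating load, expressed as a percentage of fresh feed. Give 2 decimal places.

CL = 141.81 %

Steady state: M = F + R.
R = M − F = 200.7 − 83.0 = 117.7 t/h
CL = 100·R/F = 100·117.7/83.0 = 141.81 %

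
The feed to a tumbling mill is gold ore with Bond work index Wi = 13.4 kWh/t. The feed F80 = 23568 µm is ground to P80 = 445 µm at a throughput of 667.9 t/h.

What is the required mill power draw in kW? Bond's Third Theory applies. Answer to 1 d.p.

P = 3659.7 kW

W = 10 Wi / √P80 − 10 Wi / √F80
W = 10·13.4·(1/√445 − 1/√23568) = 10·13.4·(0.040891) = 5.4794 kWh/t
P = W·T = 5.4794·667.9 = 3659.7 kW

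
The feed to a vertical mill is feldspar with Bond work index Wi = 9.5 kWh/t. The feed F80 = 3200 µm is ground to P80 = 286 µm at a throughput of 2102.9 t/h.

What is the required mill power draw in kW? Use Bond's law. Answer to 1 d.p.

P = 8281.4 kW

W = 10 Wi (P80^-0.5 − F80^-0.5)
W = 10·9.5·(1/√286 − 1/√3200) = 10·9.5·(0.041454) = 3.9381 kWh/t
Power = W × throughput = 3.9381 kWh/t × 2102.9 t/h = 8281.4 kW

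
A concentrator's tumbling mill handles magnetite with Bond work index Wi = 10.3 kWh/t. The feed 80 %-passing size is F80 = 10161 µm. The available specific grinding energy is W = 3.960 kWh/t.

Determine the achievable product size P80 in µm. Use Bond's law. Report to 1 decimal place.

Bond: W = 10·Wi·(1/√P80 − 1/√F80)
P80^-0.5 = F80^-0.5 + W/(10 Wi)
  = 3.9600/(10·10.3) + 1/√10161 = 0.038447 + 0.009920 = 0.048367
P80 = (1/0.048367)² = 20.6752² = 427.47 µm

P80 = 427.5 µm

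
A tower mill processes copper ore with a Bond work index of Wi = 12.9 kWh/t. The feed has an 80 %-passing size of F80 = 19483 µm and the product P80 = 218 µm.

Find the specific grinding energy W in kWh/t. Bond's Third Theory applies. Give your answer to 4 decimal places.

Bond:  W = 10 Wi (1/√P − 1/√F)
1/√218 = 0.067729;  1/√19483 = 0.007164
W = 10·12.9·(0.067729 − 0.007164) = 7.8128 kWh/t

W = 7.8128 kWh/t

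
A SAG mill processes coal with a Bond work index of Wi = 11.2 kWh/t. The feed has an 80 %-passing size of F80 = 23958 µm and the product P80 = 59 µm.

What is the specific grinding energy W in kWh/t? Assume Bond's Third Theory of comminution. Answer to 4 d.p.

W = 13.8576 kWh/t

W = 10 Wi (P80^-0.5 − F80^-0.5)
1/√59 = 0.130189;  1/√23958 = 0.006461
W = 10·11.2·(0.130189 − 0.006461) = 13.8576 kWh/t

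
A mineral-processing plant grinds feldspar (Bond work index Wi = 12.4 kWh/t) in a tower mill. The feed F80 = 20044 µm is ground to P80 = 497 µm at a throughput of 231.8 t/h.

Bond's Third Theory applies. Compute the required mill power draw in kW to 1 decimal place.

P = 1086.3 kW

Bond: W = 10·Wi·(1/√P80 − 1/√F80)
W = 10·12.4·(1/√497 − 1/√20044) = 10·12.4·(0.037793) = 4.6863 kWh/t
P = W·T = 4.6863·231.8 = 1086.3 kW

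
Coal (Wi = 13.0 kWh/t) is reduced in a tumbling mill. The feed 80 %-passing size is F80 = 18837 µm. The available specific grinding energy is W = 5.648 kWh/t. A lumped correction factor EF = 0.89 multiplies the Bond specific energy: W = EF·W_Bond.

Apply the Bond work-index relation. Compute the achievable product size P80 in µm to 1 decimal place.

Bond:  W = 10 Wi (1/√P − 1/√F)
W_Bond = W / EF = 5.648 / 0.89 = 6.3461 kWh/t
1/√P80 = 1/√F80 + W_Bond/(10·Wi)
  = 6.3461/(10·13.0) + 1/√18837 = 0.048816 + 0.007286 = 0.056102
P80 = (1/0.056102)² = 17.8247² = 317.72 µm

P80 = 317.7 µm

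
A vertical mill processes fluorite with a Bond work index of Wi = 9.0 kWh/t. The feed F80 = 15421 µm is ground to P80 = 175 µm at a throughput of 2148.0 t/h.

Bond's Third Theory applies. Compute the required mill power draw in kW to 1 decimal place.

W = 10·Wi·[P80^(−½) − F80^(−½)]
W = 10·9.0·(1/√175 − 1/√15421) = 10·9.0·(0.067540) = 6.0786 kWh/t
Power = W × throughput = 6.0786 kWh/t × 2148.0 t/h = 13056.9 kW

P = 13056.9 kW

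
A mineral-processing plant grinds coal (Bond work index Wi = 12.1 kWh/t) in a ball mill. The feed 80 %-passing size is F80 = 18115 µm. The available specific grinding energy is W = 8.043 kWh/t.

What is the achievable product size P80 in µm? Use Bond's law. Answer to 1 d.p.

P80 = 183.1 µm

W = 10·Wi·[P80^(−½) − F80^(−½)]
1/√P80 = 1/√F80 + W/(10·Wi)
  = 8.0430/(10·12.1) + 1/√18115 = 0.066471 + 0.007430 = 0.073901
P80 = (1/0.073901)² = 13.5316² = 183.10 µm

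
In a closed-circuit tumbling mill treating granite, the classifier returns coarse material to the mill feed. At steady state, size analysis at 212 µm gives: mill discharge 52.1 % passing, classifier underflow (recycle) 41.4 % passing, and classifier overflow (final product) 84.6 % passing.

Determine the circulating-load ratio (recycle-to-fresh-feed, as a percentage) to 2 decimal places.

Mass balance on the −212 µm fraction:
(1+r)d = ru + o → r = (o−d)/(d−u)
r = (84.6 − 52.1)/(52.1 − 41.4) = 32.5/10.7 = 3.0374
CL = 100·r = 303.74 %

CL = 303.74 %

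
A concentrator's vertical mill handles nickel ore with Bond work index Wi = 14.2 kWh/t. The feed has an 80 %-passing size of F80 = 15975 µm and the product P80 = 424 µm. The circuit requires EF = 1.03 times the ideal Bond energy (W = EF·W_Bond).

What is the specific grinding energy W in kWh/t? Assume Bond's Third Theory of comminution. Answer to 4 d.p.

W = 10 Wi (1/√P80 − 1/√F80)  [Bond]
1/√424 = 0.048564;  1/√15975 = 0.007912
W = 10·14.2·(0.048564 − 0.007912) = 5.7726 kWh/t
With EF = 1.03: W = 5.7726·1.03 = 5.9458 kWh/t

W = 5.9458 kWh/t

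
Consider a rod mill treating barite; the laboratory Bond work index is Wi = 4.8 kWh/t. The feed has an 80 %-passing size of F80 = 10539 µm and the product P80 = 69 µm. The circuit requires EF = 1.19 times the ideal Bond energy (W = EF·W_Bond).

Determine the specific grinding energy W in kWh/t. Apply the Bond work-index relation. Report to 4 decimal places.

W = 10·Wi·(P80^(-½) − F80^(-½))
1/√69 = 0.120386;  1/√10539 = 0.009741
W = 10·4.8·(0.120386 − 0.009741) = 5.3110 kWh/t
With EF = 1.19: W = 5.3110·1.19 = 6.3200 kWh/t

W = 6.3200 kWh/t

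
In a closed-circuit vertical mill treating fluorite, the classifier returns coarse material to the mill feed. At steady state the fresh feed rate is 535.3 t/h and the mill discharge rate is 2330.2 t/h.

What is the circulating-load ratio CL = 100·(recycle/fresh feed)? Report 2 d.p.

CL = 335.31 %

Mill node: discharge = fresh + recycle.
R = M − F = 2330.2 − 535.3 = 1794.9 t/h
CL = 100·R/F = 100·1794.9/535.3 = 335.31 %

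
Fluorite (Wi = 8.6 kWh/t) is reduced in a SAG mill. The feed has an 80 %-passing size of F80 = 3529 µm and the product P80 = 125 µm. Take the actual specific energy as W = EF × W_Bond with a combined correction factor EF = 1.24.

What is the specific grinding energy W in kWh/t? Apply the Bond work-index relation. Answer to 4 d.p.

W = 7.7430 kWh/t

W = 10 Wi (1/√P80 − 1/√F80)  [Bond]
1/√125 = 0.089443;  1/√3529 = 0.016833
W = 10·8.6·(0.089443 − 0.016833) = 6.2444 kWh/t
Corrected W = EF·W_Bond = 1.24·6.2444 = 7.7430 kWh/t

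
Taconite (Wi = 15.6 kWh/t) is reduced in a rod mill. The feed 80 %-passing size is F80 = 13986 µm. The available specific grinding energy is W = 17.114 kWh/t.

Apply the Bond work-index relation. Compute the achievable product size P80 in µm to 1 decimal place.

P80 = 71.6 µm

W = 10 Wi / √P80 − 10 Wi / √F80
⇒ 1/√P80 = W/(10 Wi) + 1/√F80
  = 17.1140/(10·15.6) + 1/√13986 = 0.109705 + 0.008456 = 0.118161
P80 = (1/0.118161)² = 8.4630² = 71.62 µm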